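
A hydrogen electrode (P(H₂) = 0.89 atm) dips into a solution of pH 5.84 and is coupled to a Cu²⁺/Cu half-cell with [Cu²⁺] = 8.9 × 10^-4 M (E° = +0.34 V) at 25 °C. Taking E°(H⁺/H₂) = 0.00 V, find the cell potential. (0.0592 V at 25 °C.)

0.59 V

The Cu²⁺/Cu couple is the cathode, so E°_cell = 0.34 V; n = 2.
[H⁺] = 10^(−5.84) = 1.4 × 10^-6 M, and Q = [H⁺]^2 / ([Cu²⁺]·P(H₂)) = 2.64 × 10^-9.
E = E° − (0.0592/2) log Q = 0.34 − (0.0592/2)(-8.579) = 0.594 V.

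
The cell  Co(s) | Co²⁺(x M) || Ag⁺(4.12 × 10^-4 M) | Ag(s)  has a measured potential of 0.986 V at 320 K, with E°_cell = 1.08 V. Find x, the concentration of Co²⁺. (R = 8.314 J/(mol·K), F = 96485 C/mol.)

1.6 × 10^-4 M

From the Nernst equation, ln Q = nF(E° − E)/RT = 2×96485×(1.08 − 0.986)/(8.314×320) = 6.818, so Q = 914.
With Q = [Co²⁺]/[Ag⁺]^2 and the known concentrations, [Co²⁺] in the numerator gives [Co²⁺] = 1.6 × 10^-4 M.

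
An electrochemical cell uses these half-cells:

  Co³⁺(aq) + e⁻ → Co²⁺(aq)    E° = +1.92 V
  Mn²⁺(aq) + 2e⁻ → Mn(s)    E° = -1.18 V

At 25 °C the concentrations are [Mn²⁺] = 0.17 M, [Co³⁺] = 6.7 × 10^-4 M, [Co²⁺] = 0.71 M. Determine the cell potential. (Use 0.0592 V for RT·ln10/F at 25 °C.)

The Co³⁺/Co²⁺ couple has the higher reduction potential and acts as the cathode, so E°_cell = +1.92 − (-1.18) = 3.10 V.
Balancing electrons gives n = 2; the reaction quotient is Q = [Mn²⁺]·[Co²⁺]^2/[Co³⁺]^2 = 1.91 × 10^5.
At 25 °C, E = E° − (0.0592/n) log Q = 3.10 − (0.0592/2)(5.281) = 3.100 − 0.156 = 2.944 V.

2.94 V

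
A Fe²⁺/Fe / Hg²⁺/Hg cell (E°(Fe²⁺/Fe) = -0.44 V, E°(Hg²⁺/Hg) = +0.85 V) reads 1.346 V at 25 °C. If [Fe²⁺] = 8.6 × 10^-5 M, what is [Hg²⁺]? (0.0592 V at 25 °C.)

From the Nernst equation, log Q = n(E° − E)/0.0592 = 2(1.29 − 1.346)/0.0592 = -1.892, so Q = 0.0128.
With Q = [Fe²⁺]/[Hg²⁺] and the known concentrations, [Hg²⁺] in the denominator gives [Hg²⁺] = 0.0067 M.

0.0067 M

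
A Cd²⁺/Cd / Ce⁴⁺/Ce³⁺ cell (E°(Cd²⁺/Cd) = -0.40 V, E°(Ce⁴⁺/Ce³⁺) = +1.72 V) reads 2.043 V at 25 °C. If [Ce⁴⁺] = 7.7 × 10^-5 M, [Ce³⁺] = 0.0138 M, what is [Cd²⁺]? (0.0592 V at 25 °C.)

0.012 M

From the Nernst equation, log Q = n(E° − E)/0.0592 = 2(2.12 − 2.043)/0.0592 = 2.601, so Q = 399.
With Q = [Cd²⁺]·[Ce³⁺]^2/[Ce⁴⁺]^2 and the known concentrations, [Cd²⁺] in the numerator gives [Cd²⁺] = 0.012 M.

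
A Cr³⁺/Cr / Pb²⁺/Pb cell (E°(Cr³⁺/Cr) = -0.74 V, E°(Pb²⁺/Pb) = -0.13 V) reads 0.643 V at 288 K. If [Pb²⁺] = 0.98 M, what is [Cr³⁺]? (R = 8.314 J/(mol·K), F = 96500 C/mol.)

From the Nernst equation, ln Q = nF(E° − E)/RT = 6×96500×(0.61 − 0.643)/(8.314×288) = -7.980, so Q = 3.42 × 10^-4.
With Q = [Cr³⁺]^2/[Pb²⁺]^3 and the known concentrations, [Cr³⁺]^2 in the numerator gives [Cr³⁺] = 0.018 M.

0.018 M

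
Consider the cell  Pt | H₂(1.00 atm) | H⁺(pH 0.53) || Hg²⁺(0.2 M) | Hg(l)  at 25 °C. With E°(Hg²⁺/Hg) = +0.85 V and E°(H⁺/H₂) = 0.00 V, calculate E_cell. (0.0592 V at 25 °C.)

The Hg²⁺/Hg couple is the cathode, so E°_cell = 0.85 V; n = 2.
[H⁺] = 10^(−0.53) = 0.30 M, and Q = [H⁺]^2 / ([Hg²⁺]·P(H₂)) = 0.435.
E = E° − (0.0592/2) log Q = 0.85 − (0.0592/2)(-0.361) = 0.861 V.

0.86 V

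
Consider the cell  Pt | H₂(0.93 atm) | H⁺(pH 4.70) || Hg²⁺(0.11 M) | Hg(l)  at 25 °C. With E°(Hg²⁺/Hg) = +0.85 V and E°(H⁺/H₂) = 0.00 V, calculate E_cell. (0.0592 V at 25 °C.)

1.10 V

The Hg²⁺/Hg couple is the cathode, so E°_cell = 0.85 V; n = 2.
[H⁺] = 10^(−4.70) = 2 × 10^-5 M, and Q = [H⁺]^2 / ([Hg²⁺]·P(H₂)) = 3.89 × 10^-9.
E = E° − (0.0592/2) log Q = 0.85 − (0.0592/2)(-8.410) = 1.099 V.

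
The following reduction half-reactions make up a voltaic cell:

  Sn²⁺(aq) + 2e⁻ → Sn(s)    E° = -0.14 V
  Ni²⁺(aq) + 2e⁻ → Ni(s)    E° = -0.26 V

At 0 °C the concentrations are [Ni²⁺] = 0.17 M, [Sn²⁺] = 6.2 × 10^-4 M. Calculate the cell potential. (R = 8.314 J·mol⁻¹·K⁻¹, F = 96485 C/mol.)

0.054 V

The Sn²⁺/Sn couple has the higher reduction potential and acts as the cathode, so E°_cell = -0.14 − (-0.26) = 0.12 V.
Balancing electrons gives n = 2; the reaction quotient is Q = [Ni²⁺]/[Sn²⁺] = 274.
E = E° − (RT/nF) ln Q = 0.12 − (8.314×273)/(2×96485) × (5.614) = 0.120 − 0.066 = 0.054 V.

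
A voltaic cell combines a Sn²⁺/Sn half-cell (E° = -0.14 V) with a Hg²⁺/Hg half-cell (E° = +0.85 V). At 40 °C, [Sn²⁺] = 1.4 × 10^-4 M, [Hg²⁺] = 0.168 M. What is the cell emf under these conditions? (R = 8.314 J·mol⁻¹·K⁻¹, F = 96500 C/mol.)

The Hg²⁺/Hg couple has the higher reduction potential and acts as the cathode, so E°_cell = +0.85 − (-0.14) = 0.99 V.
Balancing electrons gives n = 2; the reaction quotient is Q = [Sn²⁺]/[Hg²⁺] = 8.33 × 10^-4.
E = E° − (RT/nF) ln Q = 0.99 − (8.314×313)/(2×96500) × (-7.090) = 0.990 + 0.096 = 1.086 V.

1.09 V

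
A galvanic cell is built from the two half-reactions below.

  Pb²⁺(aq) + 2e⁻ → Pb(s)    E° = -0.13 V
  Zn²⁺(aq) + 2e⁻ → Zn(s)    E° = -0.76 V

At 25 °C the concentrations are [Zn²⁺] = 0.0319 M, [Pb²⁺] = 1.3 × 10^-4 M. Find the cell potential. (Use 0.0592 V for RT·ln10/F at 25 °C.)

The Pb²⁺/Pb couple has the higher reduction potential and acts as the cathode, so E°_cell = -0.13 − (-0.76) = 0.63 V.
Balancing electrons gives n = 2; the reaction quotient is Q = [Zn²⁺]/[Pb²⁺] = 245.
At 25 °C, E = E° − (0.0592/n) log Q = 0.63 − (0.0592/2)(2.390) = 0.630 − 0.071 = 0.559 V.

0.559 V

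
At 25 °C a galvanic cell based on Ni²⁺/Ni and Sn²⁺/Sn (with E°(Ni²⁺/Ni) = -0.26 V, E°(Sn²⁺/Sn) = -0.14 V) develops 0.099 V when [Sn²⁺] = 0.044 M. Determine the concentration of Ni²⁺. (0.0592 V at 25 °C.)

From the Nernst equation, log Q = n(E° − E)/0.0592 = 2(0.12 − 0.099)/0.0592 = 0.709, so Q = 5.12.
With Q = [Ni²⁺]/[Sn²⁺] and the known concentrations, [Ni²⁺] in the numerator gives [Ni²⁺] = 0.23 M.

0.23 M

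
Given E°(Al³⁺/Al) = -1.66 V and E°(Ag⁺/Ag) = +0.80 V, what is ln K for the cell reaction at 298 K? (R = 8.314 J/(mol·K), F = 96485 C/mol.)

E°_cell = +0.80 − (-1.66) = 2.46 V, with n = 3 electrons transferred.
At equilibrium E = 0, so the Nernst equation gives ln K = nFE°/RT = (3)(96485)(2.46)/((8.314)(298)) = 287.40.

ln K = 287.4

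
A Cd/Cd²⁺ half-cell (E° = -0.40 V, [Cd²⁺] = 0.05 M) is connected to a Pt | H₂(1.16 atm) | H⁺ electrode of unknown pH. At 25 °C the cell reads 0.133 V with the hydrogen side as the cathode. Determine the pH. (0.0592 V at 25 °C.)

pH = 5.13

E°_cell = 0.40 V and n = 2.
log Q = n(E° − E)/0.0592 = 2×(0.40 − 0.133)/0.0592 = 9.020.
With Q = [Cd²⁺]·P(H₂) / [H⁺]^2, solving for [H⁺] gives log[H⁺] = -5.128, so pH = 5.13.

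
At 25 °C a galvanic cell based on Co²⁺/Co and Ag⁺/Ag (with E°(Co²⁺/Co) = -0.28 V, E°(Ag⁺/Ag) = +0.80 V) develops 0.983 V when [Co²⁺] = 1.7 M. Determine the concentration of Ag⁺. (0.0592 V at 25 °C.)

From the Nernst equation, log Q = n(E° − E)/0.0592 = 2(1.08 − 0.983)/0.0592 = 3.277, so Q = 1890.
With Q = [Co²⁺]/[Ag⁺]^2 and the known concentrations, [Ag⁺]^2 in the denominator gives [Ag⁺] = 0.03 M.

0.03 M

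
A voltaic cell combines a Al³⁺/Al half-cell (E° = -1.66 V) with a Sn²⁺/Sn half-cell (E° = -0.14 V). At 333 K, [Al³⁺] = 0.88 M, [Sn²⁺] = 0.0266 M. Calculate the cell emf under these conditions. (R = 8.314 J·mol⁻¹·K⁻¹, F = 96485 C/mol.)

1.47 V

The Sn²⁺/Sn couple has the higher reduction potential and acts as the cathode, so E°_cell = -0.14 − (-1.66) = 1.52 V.
Balancing electrons gives n = 6; the reaction quotient is Q = [Al³⁺]^2/[Sn²⁺]^3 = 4.11 × 10^4.
E = E° − (RT/nF) ln Q = 1.52 − (8.314×333)/(6×96485) × (10.625) = 1.520 − 0.051 = 1.469 V.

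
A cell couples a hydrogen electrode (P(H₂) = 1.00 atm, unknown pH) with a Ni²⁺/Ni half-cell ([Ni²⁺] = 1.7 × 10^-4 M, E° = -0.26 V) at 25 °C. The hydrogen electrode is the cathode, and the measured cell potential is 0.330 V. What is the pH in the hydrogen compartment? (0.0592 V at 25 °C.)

pH = 0.70

E°_cell = 0.26 V and n = 2.
log Q = n(E° − E)/0.0592 = 2×(0.26 − 0.330)/0.0592 = -2.365.
With Q = [Ni²⁺]·P(H₂) / [H⁺]^2, solving for [H⁺] gives log[H⁺] = -0.702, so pH = 0.70.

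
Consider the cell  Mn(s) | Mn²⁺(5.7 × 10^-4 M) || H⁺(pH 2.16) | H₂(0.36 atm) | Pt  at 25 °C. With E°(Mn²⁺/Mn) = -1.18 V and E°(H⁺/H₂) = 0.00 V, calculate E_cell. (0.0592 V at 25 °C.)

The hydrogen couple is the cathode, so E°_cell = 1.18 V; n = 2.
[H⁺] = 10^(−2.16) = 0.0069 M, and Q = [Mn²⁺]·P(H₂) / [H⁺]^2 = 4.29.
E = E° − (0.0592/2) log Q = 1.18 − (0.0592/2)(0.632) = 1.161 V.

1.16 V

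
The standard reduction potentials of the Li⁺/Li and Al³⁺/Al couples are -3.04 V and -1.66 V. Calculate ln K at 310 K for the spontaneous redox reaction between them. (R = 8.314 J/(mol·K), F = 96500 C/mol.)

ln K = 155.0

E°_cell = -1.66 − (-3.04) = 1.38 V, with n = 3 electrons transferred.
At equilibrium E = 0, so the Nernst equation gives ln K = nFE°/RT = (3)(96500)(1.38)/((8.314)(310)) = 155.01.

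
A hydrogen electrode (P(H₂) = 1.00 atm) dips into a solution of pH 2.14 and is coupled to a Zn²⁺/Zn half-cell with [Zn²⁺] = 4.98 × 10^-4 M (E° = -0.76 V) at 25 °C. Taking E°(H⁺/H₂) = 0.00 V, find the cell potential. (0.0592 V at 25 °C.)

The hydrogen couple is the cathode, so E°_cell = 0.76 V; n = 2.
[H⁺] = 10^(−2.14) = 0.0072 M, and Q = [Zn²⁺]·P(H₂) / [H⁺]^2 = 9.49.
E = E° − (0.0592/2) log Q = 0.76 − (0.0592/2)(0.977) = 0.731 V.

0.73 V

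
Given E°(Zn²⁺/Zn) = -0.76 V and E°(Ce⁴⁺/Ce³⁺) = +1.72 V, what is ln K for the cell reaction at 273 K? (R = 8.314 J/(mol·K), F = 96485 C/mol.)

ln K = 210.8

E°_cell = +1.72 − (-0.76) = 2.48 V, with n = 2 electrons transferred.
At equilibrium E = 0, so the Nernst equation gives ln K = nFE°/RT = (2)(96485)(2.48)/((8.314)(273)) = 210.85.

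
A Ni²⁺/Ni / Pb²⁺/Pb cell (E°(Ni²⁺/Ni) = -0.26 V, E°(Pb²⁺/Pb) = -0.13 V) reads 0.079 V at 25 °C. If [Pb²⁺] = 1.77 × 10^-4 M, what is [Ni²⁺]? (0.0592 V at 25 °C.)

0.0094 M

From the Nernst equation, log Q = n(E° − E)/0.0592 = 2(0.13 − 0.079)/0.0592 = 1.723, so Q = 52.8.
With Q = [Ni²⁺]/[Pb²⁺] and the known concentrations, [Ni²⁺] in the numerator gives [Ni²⁺] = 0.0094 M.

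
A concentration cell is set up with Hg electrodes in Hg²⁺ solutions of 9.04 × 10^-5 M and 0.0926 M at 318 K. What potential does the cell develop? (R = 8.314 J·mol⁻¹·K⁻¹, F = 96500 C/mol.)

0.095 V

Both half-cells are Hg²⁺/Hg, so E°_cell = 0. The concentrated side is the cathode; the cell reaction moves Hg²⁺ from high to low concentration with n = 2.
Q = [Hg²⁺]_dilute/[Hg²⁺]_conc = 9.04 × 10^-5/0.0926 = 9.76 × 10^-4.
E = 0 − (RT/nF) ln Q = −((8.314×318)/(2×96500))(-6.932) = 0.0950 V.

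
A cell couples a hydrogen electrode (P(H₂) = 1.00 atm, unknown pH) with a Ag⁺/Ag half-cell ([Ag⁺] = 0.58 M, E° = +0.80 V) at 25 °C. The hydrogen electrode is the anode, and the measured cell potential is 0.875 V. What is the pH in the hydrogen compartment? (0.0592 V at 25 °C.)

E°_cell = 0.80 V and n = 2.
log Q = n(E° − E)/0.0592 = 2×(0.80 − 0.875)/0.0592 = -2.534.
With Q = [H⁺]^2 / ([Ag⁺]^2·P(H₂)), solving for [H⁺] gives log[H⁺] = -1.503, so pH = 1.50.

pH = 1.50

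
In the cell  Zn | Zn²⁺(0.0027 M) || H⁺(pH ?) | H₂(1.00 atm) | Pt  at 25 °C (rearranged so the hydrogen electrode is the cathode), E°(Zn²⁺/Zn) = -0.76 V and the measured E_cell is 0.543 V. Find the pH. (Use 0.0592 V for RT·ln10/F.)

E°_cell = 0.76 V and n = 2.
log Q = n(E° − E)/0.0592 = 2×(0.76 − 0.543)/0.0592 = 7.331.
With Q = [Zn²⁺]·P(H₂) / [H⁺]^2, solving for [H⁺] gives log[H⁺] = -4.950, so pH = 4.95.

pH = 4.95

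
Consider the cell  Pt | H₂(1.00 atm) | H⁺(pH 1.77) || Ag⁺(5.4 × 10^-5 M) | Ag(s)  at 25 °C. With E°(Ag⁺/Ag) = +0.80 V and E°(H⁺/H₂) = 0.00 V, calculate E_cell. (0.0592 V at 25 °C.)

The Ag⁺/Ag couple is the cathode, so E°_cell = 0.80 V; n = 2.
[H⁺] = 10^(−1.77) = 0.017 M, and Q = [H⁺]^2 / ([Ag⁺]^2·P(H₂)) = 9.89 × 10^4.
E = E° − (0.0592/2) log Q = 0.80 − (0.0592/2)(4.995) = 0.652 V.

0.65 V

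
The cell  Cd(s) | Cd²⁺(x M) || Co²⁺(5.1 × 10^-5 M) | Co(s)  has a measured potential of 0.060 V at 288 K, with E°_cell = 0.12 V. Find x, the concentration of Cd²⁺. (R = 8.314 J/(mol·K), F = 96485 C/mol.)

0.0064 M

From the Nernst equation, ln Q = nF(E° − E)/RT = 2×96485×(0.12 − 0.060)/(8.314×288) = 4.835, so Q = 126.
With Q = [Cd²⁺]/[Co²⁺] and the known concentrations, [Cd²⁺] in the numerator gives [Cd²⁺] = 0.0064 M.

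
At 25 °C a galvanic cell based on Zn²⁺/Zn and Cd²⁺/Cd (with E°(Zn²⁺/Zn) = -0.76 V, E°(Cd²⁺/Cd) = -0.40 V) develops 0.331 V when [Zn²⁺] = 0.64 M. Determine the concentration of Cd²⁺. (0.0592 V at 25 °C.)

From the Nernst equation, log Q = n(E° − E)/0.0592 = 2(0.36 − 0.331)/0.0592 = 0.980, so Q = 9.54.
With Q = [Zn²⁺]/[Cd²⁺] and the known concentrations, [Cd²⁺] in the denominator gives [Cd²⁺] = 0.067 M.

0.067 M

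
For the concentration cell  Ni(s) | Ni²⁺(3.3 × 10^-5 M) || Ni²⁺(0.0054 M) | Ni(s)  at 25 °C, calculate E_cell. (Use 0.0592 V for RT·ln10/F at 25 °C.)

Both half-cells are Ni²⁺/Ni, so E°_cell = 0. The concentrated side is the cathode; the cell reaction moves Ni²⁺ from high to low concentration with n = 2.
Q = [Ni²⁺]_dilute/[Ni²⁺]_conc = 3.3 × 10^-5/0.0054 = 0.00611.
E = 0 − (0.0592/2) log Q = −(0.0592/2)(-2.214) = 0.0655 V.

0.066 V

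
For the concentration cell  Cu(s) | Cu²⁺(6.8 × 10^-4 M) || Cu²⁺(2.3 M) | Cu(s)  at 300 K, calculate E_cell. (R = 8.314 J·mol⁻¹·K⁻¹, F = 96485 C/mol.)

Both half-cells are Cu²⁺/Cu, so E°_cell = 0. The concentrated side is the cathode; the cell reaction moves Cu²⁺ from high to low concentration with n = 2.
Q = [Cu²⁺]_dilute/[Cu²⁺]_conc = 6.8 × 10^-4/2.3 = 2.96 × 10^-4.
E = 0 − (RT/nF) ln Q = −((8.314×300)/(2×96485))(-8.126) = 0.1050 V.

0.11 V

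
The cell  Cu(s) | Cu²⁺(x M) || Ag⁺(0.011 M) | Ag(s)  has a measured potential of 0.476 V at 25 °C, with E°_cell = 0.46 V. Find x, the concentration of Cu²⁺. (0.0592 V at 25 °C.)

From the Nernst equation, log Q = n(E° − E)/0.0592 = 2(0.46 − 0.476)/0.0592 = -0.541, so Q = 0.288.
With Q = [Cu²⁺]/[Ag⁺]^2 and the known concentrations, [Cu²⁺] in the numerator gives [Cu²⁺] = 3.5 × 10^-5 M.

3.5 × 10^-5 M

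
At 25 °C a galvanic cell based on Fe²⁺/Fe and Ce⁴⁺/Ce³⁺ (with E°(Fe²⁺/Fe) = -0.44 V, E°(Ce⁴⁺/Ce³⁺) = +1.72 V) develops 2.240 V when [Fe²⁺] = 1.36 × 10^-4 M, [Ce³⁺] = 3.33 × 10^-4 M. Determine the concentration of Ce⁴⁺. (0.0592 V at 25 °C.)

8.7 × 10^-5 M

From the Nernst equation, log Q = n(E° − E)/0.0592 = 2(2.16 − 2.240)/0.0592 = -2.703, so Q = 0.00198.
With Q = [Fe²⁺]·[Ce³⁺]^2/[Ce⁴⁺]^2 and the known concentrations, [Ce⁴⁺]^2 in the denominator gives [Ce⁴⁺] = 8.7 × 10^-5 M.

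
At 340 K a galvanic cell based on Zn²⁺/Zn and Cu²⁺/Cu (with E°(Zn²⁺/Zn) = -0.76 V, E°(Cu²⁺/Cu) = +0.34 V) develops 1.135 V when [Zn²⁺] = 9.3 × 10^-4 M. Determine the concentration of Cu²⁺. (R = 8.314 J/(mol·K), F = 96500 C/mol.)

0.01 M

From the Nernst equation, ln Q = nF(E° − E)/RT = 2×96500×(1.10 − 1.135)/(8.314×340) = -2.390, so Q = 0.0917.
With Q = [Zn²⁺]/[Cu²⁺] and the known concentrations, [Cu²⁺] in the denominator gives [Cu²⁺] = 0.01 M.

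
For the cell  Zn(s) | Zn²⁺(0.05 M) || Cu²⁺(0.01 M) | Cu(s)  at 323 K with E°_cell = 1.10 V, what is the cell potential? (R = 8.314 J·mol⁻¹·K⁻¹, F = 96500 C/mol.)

Balancing electrons gives n = 2; the reaction quotient is Q = [Zn²⁺]/[Cu²⁺] = 5.00.
E = E° − (RT/nF) ln Q = 1.10 − (8.314×323)/(2×96500) × (1.609) = 1.100 − 0.022 = 1.078 V.

1.08 V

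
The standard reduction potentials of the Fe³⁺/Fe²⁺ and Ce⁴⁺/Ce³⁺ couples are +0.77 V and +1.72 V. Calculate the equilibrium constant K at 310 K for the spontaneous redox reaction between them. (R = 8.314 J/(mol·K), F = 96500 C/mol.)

2.8 × 10^15

E°_cell = +1.72 − (+0.77) = 0.95 V, with n = 1 electron transferred.
At equilibrium E = 0, so the Nernst equation gives ln K = nFE°/RT = (1)(96500)(0.95)/((8.314)(310)) = 35.57.
K = e^35.57 = 2.8 × 10^15.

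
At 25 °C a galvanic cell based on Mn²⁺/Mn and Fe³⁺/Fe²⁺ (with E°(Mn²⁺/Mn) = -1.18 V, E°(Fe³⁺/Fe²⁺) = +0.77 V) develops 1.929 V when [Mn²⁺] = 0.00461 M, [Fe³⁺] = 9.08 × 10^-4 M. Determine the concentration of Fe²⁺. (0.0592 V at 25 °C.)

0.03 M

From the Nernst equation, log Q = n(E° − E)/0.0592 = 2(1.95 − 1.929)/0.0592 = 0.709, so Q = 5.12.
With Q = [Mn²⁺]·[Fe²⁺]^2/[Fe³⁺]^2 and the known concentrations, [Fe²⁺]^2 in the numerator gives [Fe²⁺] = 0.03 M.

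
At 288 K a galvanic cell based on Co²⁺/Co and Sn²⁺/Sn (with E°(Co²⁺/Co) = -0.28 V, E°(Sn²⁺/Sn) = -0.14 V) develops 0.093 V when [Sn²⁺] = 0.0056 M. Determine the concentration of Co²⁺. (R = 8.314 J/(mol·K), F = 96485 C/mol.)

From the Nernst equation, ln Q = nF(E° − E)/RT = 2×96485×(0.14 − 0.093)/(8.314×288) = 3.788, so Q = 44.2.
With Q = [Co²⁺]/[Sn²⁺] and the known concentrations, [Co²⁺] in the numerator gives [Co²⁺] = 0.25 M.

0.25 M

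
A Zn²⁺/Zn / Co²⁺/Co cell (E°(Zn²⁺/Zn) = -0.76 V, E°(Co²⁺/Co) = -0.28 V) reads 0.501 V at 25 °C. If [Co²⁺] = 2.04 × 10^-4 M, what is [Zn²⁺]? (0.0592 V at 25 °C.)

From the Nernst equation, log Q = n(E° − E)/0.0592 = 2(0.48 − 0.501)/0.0592 = -0.709, so Q = 0.195.
With Q = [Zn²⁺]/[Co²⁺] and the known concentrations, [Zn²⁺] in the numerator gives [Zn²⁺] = 4 × 10^-5 M.

4 × 10^-5 M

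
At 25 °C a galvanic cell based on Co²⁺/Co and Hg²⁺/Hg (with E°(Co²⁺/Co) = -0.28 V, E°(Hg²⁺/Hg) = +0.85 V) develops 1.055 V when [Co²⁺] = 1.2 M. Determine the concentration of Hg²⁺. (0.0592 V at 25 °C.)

0.0035 M

From the Nernst equation, log Q = n(E° − E)/0.0592 = 2(1.13 − 1.055)/0.0592 = 2.534, so Q = 342.
With Q = [Co²⁺]/[Hg²⁺] and the known concentrations, [Hg²⁺] in the denominator gives [Hg²⁺] = 0.0035 M.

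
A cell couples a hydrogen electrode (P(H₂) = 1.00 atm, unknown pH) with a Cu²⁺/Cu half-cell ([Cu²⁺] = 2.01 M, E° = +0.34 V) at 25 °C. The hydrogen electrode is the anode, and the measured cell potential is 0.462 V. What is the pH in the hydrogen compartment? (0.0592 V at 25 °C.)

pH = 1.91

E°_cell = 0.34 V and n = 2.
log Q = n(E° − E)/0.0592 = 2×(0.34 − 0.462)/0.0592 = -4.122.
With Q = [H⁺]^2 / ([Cu²⁺]·P(H₂)), solving for [H⁺] gives log[H⁺] = -1.909, so pH = 1.91.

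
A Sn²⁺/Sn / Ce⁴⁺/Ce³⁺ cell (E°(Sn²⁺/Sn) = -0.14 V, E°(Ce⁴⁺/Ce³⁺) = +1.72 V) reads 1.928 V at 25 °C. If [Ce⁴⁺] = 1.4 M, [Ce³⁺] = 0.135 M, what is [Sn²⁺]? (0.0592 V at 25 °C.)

From the Nernst equation, log Q = n(E° − E)/0.0592 = 2(1.86 − 1.928)/0.0592 = -2.297, so Q = 0.00504.
With Q = [Sn²⁺]·[Ce³⁺]^2/[Ce⁴⁺]^2 and the known concentrations, [Sn²⁺] in the numerator gives [Sn²⁺] = 0.54 M.

0.54 M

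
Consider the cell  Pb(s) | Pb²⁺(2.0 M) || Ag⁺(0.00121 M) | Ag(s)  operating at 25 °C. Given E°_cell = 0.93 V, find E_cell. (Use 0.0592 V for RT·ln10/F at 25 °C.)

Balancing electrons gives n = 2; the reaction quotient is Q = [Pb²⁺]/[Ag⁺]^2 = 1.37 × 10^6.
At 25 °C, E = E° − (0.0592/n) log Q = 0.93 − (0.0592/2)(6.135) = 0.930 − 0.182 = 0.748 V.

0.748 V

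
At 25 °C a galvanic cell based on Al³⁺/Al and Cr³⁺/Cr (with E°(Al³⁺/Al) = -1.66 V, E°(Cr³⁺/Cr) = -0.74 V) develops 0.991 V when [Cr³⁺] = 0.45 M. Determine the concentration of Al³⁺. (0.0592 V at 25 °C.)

From the Nernst equation, log Q = n(E° − E)/0.0592 = 3(0.92 − 0.991)/0.0592 = -3.598, so Q = 2.52 × 10^-4.
With Q = [Al³⁺]/[Cr³⁺] and the known concentrations, [Al³⁺] in the numerator gives [Al³⁺] = 1.1 × 10^-4 M.

1.1 × 10^-4 M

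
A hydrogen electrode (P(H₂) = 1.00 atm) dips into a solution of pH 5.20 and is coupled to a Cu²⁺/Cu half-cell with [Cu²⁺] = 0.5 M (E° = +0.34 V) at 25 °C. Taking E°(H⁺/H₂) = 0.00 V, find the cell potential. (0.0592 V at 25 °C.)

The Cu²⁺/Cu couple is the cathode, so E°_cell = 0.34 V; n = 2.
[H⁺] = 10^(−5.20) = 6.3 × 10^-6 M, and Q = [H⁺]^2 / ([Cu²⁺]·P(H₂)) = 7.96 × 10^-11.
E = E° − (0.0592/2) log Q = 0.34 − (0.0592/2)(-10.099) = 0.639 V.

0.64 V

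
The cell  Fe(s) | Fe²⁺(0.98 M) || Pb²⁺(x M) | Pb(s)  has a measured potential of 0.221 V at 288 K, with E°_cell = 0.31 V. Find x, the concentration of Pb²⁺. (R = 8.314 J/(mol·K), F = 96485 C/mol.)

From the Nernst equation, ln Q = nF(E° − E)/RT = 2×96485×(0.31 − 0.221)/(8.314×288) = 7.173, so Q = 1300.
With Q = [Fe²⁺]/[Pb²⁺] and the known concentrations, [Pb²⁺] in the denominator gives [Pb²⁺] = 7.5 × 10^-4 M.

7.5 × 10^-4 M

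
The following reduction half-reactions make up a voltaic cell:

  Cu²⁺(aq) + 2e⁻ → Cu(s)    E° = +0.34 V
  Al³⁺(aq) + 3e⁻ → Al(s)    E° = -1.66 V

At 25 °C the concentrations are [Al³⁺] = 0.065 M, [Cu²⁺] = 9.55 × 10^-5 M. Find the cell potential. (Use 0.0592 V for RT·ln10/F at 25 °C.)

1.90 V

The Cu²⁺/Cu couple has the higher reduction potential and acts as the cathode, so E°_cell = +0.34 − (-1.66) = 2.00 V.
Balancing electrons gives n = 6; the reaction quotient is Q = [Al³⁺]^2/[Cu²⁺]^3 = 4.85 × 10^9.
At 25 °C, E = E° − (0.0592/n) log Q = 2.00 − (0.0592/6)(9.686) = 2.000 − 0.096 = 1.904 V.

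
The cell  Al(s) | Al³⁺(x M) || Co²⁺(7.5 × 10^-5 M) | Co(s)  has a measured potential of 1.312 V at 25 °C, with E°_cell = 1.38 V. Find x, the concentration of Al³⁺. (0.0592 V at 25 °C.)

0.0018 M

From the Nernst equation, log Q = n(E° − E)/0.0592 = 6(1.38 − 1.312)/0.0592 = 6.892, so Q = 7.8 × 10^6.
With Q = [Al³⁺]^2/[Co²⁺]^3 and the known concentrations, [Al³⁺]^2 in the numerator gives [Al³⁺] = 0.0018 M.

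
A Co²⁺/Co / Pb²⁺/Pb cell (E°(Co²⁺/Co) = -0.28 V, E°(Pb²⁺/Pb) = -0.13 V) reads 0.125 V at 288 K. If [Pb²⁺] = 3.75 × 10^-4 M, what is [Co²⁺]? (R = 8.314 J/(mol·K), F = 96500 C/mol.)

From the Nernst equation, ln Q = nF(E° − E)/RT = 2×96500×(0.15 − 0.125)/(8.314×288) = 2.015, so Q = 7.50.
With Q = [Co²⁺]/[Pb²⁺] and the known concentrations, [Co²⁺] in the numerator gives [Co²⁺] = 0.0028 M.

0.0028 M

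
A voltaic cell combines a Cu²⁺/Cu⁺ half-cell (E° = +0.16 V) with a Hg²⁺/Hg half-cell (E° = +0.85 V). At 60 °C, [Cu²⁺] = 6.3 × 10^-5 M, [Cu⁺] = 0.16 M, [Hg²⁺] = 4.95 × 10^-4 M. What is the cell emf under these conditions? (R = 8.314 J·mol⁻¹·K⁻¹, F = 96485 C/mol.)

0.806 V

The Hg²⁺/Hg couple has the higher reduction potential and acts as the cathode, so E°_cell = +0.85 − (+0.16) = 0.69 V.
Balancing electrons gives n = 2; the reaction quotient is Q = [Cu²⁺]^2/([Cu⁺]^2·[Hg²⁺]) = 3.13 × 10^-4.
E = E° − (RT/nF) ln Q = 0.69 − (8.314×333)/(2×96485) × (-8.069) = 0.690 + 0.116 = 0.806 V.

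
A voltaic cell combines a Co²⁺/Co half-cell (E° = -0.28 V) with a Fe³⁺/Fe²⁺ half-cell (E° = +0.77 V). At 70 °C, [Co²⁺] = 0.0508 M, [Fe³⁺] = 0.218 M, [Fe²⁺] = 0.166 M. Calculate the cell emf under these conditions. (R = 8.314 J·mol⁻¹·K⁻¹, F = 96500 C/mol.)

1.10 V

The Fe³⁺/Fe²⁺ couple has the higher reduction potential and acts as the cathode, so E°_cell = +0.77 − (-0.28) = 1.05 V.
Balancing electrons gives n = 2; the reaction quotient is Q = [Co²⁺]·[Fe²⁺]^2/[Fe³⁺]^2 = 0.0295.
E = E° − (RT/nF) ln Q = 1.05 − (8.314×343)/(2×96500) × (-3.525) = 1.050 + 0.052 = 1.102 V.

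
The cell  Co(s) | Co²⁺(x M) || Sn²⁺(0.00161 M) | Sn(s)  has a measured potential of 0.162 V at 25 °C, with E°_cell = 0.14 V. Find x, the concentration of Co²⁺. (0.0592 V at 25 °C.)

From the Nernst equation, log Q = n(E° − E)/0.0592 = 2(0.14 − 0.162)/0.0592 = -0.743, so Q = 0.181.
With Q = [Co²⁺]/[Sn²⁺] and the known concentrations, [Co²⁺] in the numerator gives [Co²⁺] = 2.9 × 10^-4 M.

2.9 × 10^-4 M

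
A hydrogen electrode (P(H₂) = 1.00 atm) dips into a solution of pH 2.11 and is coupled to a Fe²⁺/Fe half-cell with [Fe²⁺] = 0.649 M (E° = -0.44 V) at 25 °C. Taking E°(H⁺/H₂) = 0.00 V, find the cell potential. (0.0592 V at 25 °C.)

The hydrogen couple is the cathode, so E°_cell = 0.44 V; n = 2.
[H⁺] = 10^(−2.11) = 0.0078 M, and Q = [Fe²⁺]·P(H₂) / [H⁺]^2 = 1.08 × 10^4.
E = E° − (0.0592/2) log Q = 0.44 − (0.0592/2)(4.032) = 0.321 V.

0.32 V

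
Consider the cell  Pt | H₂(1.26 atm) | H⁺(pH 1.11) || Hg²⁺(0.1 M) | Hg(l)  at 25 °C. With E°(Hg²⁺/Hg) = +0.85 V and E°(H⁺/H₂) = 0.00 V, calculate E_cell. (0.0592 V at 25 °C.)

The Hg²⁺/Hg couple is the cathode, so E°_cell = 0.85 V; n = 2.
[H⁺] = 10^(−1.11) = 0.078 M, and Q = [H⁺]^2 / ([Hg²⁺]·P(H₂)) = 0.0478.
E = E° − (0.0592/2) log Q = 0.85 − (0.0592/2)(-1.320) = 0.889 V.

0.89 V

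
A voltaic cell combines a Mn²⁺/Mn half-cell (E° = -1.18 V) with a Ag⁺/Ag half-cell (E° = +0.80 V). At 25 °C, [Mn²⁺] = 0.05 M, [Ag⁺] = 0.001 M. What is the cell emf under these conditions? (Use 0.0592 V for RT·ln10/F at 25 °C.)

1.84 V

The Ag⁺/Ag couple has the higher reduction potential and acts as the cathode, so E°_cell = +0.80 − (-1.18) = 1.98 V.
Balancing electrons gives n = 2; the reaction quotient is Q = [Mn²⁺]/[Ag⁺]^2 = 5 × 10^4.
At 25 °C, E = E° − (0.0592/n) log Q = 1.98 − (0.0592/2)(4.699) = 1.980 − 0.139 = 1.841 V.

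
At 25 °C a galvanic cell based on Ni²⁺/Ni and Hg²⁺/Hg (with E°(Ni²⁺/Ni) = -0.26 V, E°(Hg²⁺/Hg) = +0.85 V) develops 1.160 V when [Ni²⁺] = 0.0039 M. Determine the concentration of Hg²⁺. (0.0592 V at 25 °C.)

From the Nernst equation, log Q = n(E° − E)/0.0592 = 2(1.11 − 1.160)/0.0592 = -1.689, so Q = 0.0205.
With Q = [Ni²⁺]/[Hg²⁺] and the known concentrations, [Hg²⁺] in the denominator gives [Hg²⁺] = 0.19 M.

0.19 M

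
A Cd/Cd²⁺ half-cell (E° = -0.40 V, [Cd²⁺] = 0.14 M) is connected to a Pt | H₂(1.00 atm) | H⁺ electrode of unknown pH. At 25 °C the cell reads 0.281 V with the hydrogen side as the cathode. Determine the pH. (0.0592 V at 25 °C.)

E°_cell = 0.40 V and n = 2.
log Q = n(E° − E)/0.0592 = 2×(0.40 − 0.281)/0.0592 = 4.020.
With Q = [Cd²⁺]·P(H₂) / [H⁺]^2, solving for [H⁺] gives log[H⁺] = -2.437, so pH = 2.44.

pH = 2.44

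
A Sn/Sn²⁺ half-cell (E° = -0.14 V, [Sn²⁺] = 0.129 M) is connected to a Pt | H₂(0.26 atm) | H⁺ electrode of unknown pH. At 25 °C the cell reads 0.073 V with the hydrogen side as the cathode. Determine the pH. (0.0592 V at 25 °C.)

pH = 1.87

E°_cell = 0.14 V and n = 2.
log Q = n(E° − E)/0.0592 = 2×(0.14 − 0.073)/0.0592 = 2.264.
With Q = [Sn²⁺]·P(H₂) / [H⁺]^2, solving for [H⁺] gives log[H⁺] = -1.869, so pH = 1.87.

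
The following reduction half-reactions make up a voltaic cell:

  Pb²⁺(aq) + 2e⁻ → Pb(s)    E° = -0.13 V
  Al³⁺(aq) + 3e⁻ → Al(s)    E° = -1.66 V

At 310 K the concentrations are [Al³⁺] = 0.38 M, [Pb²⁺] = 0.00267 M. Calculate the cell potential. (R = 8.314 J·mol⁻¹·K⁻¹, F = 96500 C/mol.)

The Pb²⁺/Pb couple has the higher reduction potential and acts as the cathode, so E°_cell = -0.13 − (-1.66) = 1.53 V.
Balancing electrons gives n = 6; the reaction quotient is Q = [Al³⁺]^2/[Pb²⁺]^3 = 7.59 × 10^6.
E = E° − (RT/nF) ln Q = 1.53 − (8.314×310)/(6×96500) × (15.842) = 1.530 − 0.071 = 1.459 V.

1.46 V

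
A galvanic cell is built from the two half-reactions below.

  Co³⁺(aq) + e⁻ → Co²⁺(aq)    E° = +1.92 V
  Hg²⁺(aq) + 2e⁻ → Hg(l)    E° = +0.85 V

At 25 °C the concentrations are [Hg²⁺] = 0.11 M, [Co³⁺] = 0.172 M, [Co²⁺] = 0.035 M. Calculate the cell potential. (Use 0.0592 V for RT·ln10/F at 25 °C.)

The Co³⁺/Co²⁺ couple has the higher reduction potential and acts as the cathode, so E°_cell = +1.92 − (+0.85) = 1.07 V.
Balancing electrons gives n = 2; the reaction quotient is Q = [Hg²⁺]·[Co²⁺]^2/[Co³⁺]^2 = 0.00455.
At 25 °C, E = E° − (0.0592/n) log Q = 1.07 − (0.0592/2)(-2.342) = 1.070 + 0.069 = 1.139 V.

1.14 V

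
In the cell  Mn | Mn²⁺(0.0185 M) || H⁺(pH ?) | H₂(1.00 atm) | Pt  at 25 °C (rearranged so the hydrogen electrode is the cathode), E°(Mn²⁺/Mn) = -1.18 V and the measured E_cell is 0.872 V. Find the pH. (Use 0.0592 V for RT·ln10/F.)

E°_cell = 1.18 V and n = 2.
log Q = n(E° − E)/0.0592 = 2×(1.18 − 0.872)/0.0592 = 10.405.
With Q = [Mn²⁺]·P(H₂) / [H⁺]^2, solving for [H⁺] gives log[H⁺] = -6.069, so pH = 6.07.

pH = 6.07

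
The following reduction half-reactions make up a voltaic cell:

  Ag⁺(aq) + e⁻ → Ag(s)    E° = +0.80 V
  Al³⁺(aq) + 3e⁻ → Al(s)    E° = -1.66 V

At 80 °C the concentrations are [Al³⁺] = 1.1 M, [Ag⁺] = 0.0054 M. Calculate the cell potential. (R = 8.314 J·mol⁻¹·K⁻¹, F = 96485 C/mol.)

The Ag⁺/Ag couple has the higher reduction potential and acts as the cathode, so E°_cell = +0.80 − (-1.66) = 2.46 V.
Balancing electrons gives n = 3; the reaction quotient is Q = [Al³⁺]/[Ag⁺]^3 = 6.99 × 10^6.
E = E° − (RT/nF) ln Q = 2.46 − (8.314×353)/(3×96485) × (15.759) = 2.460 − 0.160 = 2.300 V.

2.30 V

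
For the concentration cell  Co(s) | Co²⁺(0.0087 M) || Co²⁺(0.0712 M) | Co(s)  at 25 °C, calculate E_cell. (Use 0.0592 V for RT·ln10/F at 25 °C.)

Both half-cells are Co²⁺/Co, so E°_cell = 0. The concentrated side is the cathode; the cell reaction moves Co²⁺ from high to low concentration with n = 2.
Q = [Co²⁺]_dilute/[Co²⁺]_conc = 0.0087/0.0712 = 0.122.
E = 0 − (0.0592/2) log Q = −(0.0592/2)(-0.913) = 0.0270 V.

0.027 V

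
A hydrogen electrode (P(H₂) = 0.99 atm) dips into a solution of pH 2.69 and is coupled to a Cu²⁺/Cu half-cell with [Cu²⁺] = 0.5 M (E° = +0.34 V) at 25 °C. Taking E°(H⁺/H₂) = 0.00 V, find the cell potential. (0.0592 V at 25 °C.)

0.49 V

The Cu²⁺/Cu couple is the cathode, so E°_cell = 0.34 V; n = 2.
[H⁺] = 10^(−2.69) = 0.0020 M, and Q = [H⁺]^2 / ([Cu²⁺]·P(H₂)) = 8.42 × 10^-6.
E = E° − (0.0592/2) log Q = 0.34 − (0.0592/2)(-5.075) = 0.490 V.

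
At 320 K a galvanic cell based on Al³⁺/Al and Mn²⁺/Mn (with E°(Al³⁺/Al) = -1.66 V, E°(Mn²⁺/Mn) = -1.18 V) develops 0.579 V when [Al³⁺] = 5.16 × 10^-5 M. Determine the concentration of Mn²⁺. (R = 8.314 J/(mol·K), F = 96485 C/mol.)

1.8 M

From the Nernst equation, ln Q = nF(E° − E)/RT = 6×96485×(0.48 − 0.579)/(8.314×320) = -21.542, so Q = 4.41 × 10^-10.
With Q = [Al³⁺]^2/[Mn²⁺]^3 and the known concentrations, [Mn²⁺]^3 in the denominator gives [Mn²⁺] = 1.8 M.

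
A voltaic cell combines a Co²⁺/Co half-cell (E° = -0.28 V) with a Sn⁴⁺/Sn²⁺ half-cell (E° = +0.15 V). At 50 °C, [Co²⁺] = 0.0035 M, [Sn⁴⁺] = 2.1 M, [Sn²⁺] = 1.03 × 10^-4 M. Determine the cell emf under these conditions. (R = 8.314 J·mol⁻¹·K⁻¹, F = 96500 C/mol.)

0.647 V

The Sn⁴⁺/Sn²⁺ couple has the higher reduction potential and acts as the cathode, so E°_cell = +0.15 − (-0.28) = 0.43 V.
Balancing electrons gives n = 2; the reaction quotient is Q = [Co²⁺]·[Sn²⁺]/[Sn⁴⁺] = 1.72 × 10^-7.
E = E° − (RT/nF) ln Q = 0.43 − (8.314×323)/(2×96500) × (-15.578) = 0.430 + 0.217 = 0.647 V.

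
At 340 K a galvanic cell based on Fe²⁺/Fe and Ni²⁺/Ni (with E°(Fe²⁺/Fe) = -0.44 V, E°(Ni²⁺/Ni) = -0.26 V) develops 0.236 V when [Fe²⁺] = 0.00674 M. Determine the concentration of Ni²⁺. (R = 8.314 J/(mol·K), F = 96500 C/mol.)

From the Nernst equation, ln Q = nF(E° − E)/RT = 2×96500×(0.18 − 0.236)/(8.314×340) = -3.823, so Q = 0.0219.
With Q = [Fe²⁺]/[Ni²⁺] and the known concentrations, [Ni²⁺] in the denominator gives [Ni²⁺] = 0.31 M.

0.31 M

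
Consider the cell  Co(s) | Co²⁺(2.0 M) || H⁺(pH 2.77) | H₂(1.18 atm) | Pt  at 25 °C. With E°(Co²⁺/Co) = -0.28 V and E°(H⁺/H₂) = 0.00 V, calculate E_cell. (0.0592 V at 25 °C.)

The hydrogen couple is the cathode, so E°_cell = 0.28 V; n = 2.
[H⁺] = 10^(−2.77) = 0.0017 M, and Q = [Co²⁺]·P(H₂) / [H⁺]^2 = 8.18 × 10^5.
E = E° − (0.0592/2) log Q = 0.28 − (0.0592/2)(5.913) = 0.105 V.

0.10 V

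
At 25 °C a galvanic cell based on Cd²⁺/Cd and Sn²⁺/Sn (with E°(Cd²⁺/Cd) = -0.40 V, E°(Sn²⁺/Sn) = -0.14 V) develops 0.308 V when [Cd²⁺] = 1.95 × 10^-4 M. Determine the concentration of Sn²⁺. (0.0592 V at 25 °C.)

0.0082 M

From the Nernst equation, log Q = n(E° − E)/0.0592 = 2(0.26 − 0.308)/0.0592 = -1.622, so Q = 0.0239.
With Q = [Cd²⁺]/[Sn²⁺] and the known concentrations, [Sn²⁺] in the denominator gives [Sn²⁺] = 0.0082 M.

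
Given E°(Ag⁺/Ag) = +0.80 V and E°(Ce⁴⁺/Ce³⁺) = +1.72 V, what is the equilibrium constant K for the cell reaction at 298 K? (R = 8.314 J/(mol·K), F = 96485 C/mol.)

E°_cell = +1.72 − (+0.80) = 0.92 V, with n = 1 electron transferred.
At equilibrium E = 0, so the Nernst equation gives ln K = nFE°/RT = (1)(96485)(0.92)/((8.314)(298)) = 35.83.
K = e^35.83 = 3.6 × 10^15.

3.6 × 10^15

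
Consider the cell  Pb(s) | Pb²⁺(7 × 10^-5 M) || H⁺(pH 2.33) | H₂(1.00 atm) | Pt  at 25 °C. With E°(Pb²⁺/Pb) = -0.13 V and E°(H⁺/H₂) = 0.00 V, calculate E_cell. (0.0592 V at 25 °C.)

The hydrogen couple is the cathode, so E°_cell = 0.13 V; n = 2.
[H⁺] = 10^(−2.33) = 0.0047 M, and Q = [Pb²⁺]·P(H₂) / [H⁺]^2 = 3.20.
E = E° − (0.0592/2) log Q = 0.13 − (0.0592/2)(0.505) = 0.115 V.

0.12 V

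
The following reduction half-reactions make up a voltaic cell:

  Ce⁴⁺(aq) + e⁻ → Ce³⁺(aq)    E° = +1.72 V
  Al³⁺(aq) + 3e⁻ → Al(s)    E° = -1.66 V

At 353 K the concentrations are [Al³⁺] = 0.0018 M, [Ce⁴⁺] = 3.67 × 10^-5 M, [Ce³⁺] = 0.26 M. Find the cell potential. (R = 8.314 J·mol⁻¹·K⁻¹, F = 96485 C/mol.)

The Ce⁴⁺/Ce³⁺ couple has the higher reduction potential and acts as the cathode, so E°_cell = +1.72 − (-1.66) = 3.38 V.
Balancing electrons gives n = 3; the reaction quotient is Q = [Al³⁺]·[Ce³⁺]^3/[Ce⁴⁺]^3 = 6.4 × 10^8.
E = E° − (RT/nF) ln Q = 3.38 − (8.314×353)/(3×96485) × (20.277) = 3.380 − 0.206 = 3.174 V.

3.17 V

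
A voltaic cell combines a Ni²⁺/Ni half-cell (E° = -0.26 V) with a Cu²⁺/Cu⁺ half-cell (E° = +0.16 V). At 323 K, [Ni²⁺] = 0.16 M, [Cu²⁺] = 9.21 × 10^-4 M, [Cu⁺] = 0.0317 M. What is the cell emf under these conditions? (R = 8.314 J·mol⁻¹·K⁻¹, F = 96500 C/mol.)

0.347 V

The Cu²⁺/Cu⁺ couple has the higher reduction potential and acts as the cathode, so E°_cell = +0.16 − (-0.26) = 0.42 V.
Balancing electrons gives n = 2; the reaction quotient is Q = [Ni²⁺]·[Cu⁺]^2/[Cu²⁺]^2 = 190.
E = E° − (RT/nF) ln Q = 0.42 − (8.314×323)/(2×96500) × (5.245) = 0.420 − 0.073 = 0.347 V.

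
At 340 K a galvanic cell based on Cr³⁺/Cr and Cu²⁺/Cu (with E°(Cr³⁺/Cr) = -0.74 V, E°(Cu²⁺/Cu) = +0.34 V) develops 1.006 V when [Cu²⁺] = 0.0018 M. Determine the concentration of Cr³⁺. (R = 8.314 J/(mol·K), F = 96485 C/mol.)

From the Nernst equation, ln Q = nF(E° − E)/RT = 6×96485×(1.08 − 1.006)/(8.314×340) = 15.155, so Q = 3.82 × 10^6.
With Q = [Cr³⁺]^2/[Cu²⁺]^3 and the known concentrations, [Cr³⁺]^2 in the numerator gives [Cr³⁺] = 0.15 M.

0.15 M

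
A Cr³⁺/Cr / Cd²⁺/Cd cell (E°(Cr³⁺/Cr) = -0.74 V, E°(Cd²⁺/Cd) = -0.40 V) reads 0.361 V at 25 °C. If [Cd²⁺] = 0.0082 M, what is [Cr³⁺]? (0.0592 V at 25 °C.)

From the Nernst equation, log Q = n(E° − E)/0.0592 = 6(0.34 − 0.361)/0.0592 = -2.128, so Q = 0.00744.
With Q = [Cr³⁺]^2/[Cd²⁺]^3 and the known concentrations, [Cr³⁺]^2 in the numerator gives [Cr³⁺] = 6.4 × 10^-5 M.

6.4 × 10^-5 M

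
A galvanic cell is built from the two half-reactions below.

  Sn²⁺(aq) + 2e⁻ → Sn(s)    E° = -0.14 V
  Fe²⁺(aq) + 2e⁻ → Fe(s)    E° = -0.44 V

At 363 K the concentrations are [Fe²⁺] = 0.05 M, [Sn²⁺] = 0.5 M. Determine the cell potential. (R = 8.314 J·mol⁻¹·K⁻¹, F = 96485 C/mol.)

The Sn²⁺/Sn couple has the higher reduction potential and acts as the cathode, so E°_cell = -0.14 − (-0.44) = 0.30 V.
Balancing electrons gives n = 2; the reaction quotient is Q = [Fe²⁺]/[Sn²⁺] = 0.100.
E = E° − (RT/nF) ln Q = 0.30 − (8.314×363)/(2×96485) × (-2.303) = 0.300 + 0.036 = 0.336 V.

0.336 V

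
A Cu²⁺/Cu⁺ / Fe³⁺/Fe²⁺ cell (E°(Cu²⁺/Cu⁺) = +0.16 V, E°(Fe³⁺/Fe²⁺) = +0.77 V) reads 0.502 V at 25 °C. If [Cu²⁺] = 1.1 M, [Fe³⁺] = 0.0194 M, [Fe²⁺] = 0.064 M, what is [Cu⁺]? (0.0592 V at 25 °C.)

0.054 M

From the Nernst equation, log Q = n(E° − E)/0.0592 = 1(0.61 − 0.502)/0.0592 = 1.824, so Q = 66.7.
With Q = [Cu²⁺]·[Fe²⁺]/([Cu⁺]·[Fe³⁺]) and the known concentrations, [Cu⁺] in the denominator gives [Cu⁺] = 0.054 M.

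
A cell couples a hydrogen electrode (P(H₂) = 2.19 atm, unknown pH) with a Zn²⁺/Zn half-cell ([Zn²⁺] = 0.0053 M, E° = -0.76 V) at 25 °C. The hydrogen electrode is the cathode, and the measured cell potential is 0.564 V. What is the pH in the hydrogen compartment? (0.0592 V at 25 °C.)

E°_cell = 0.76 V and n = 2.
log Q = n(E° − E)/0.0592 = 2×(0.76 − 0.564)/0.0592 = 6.622.
With Q = [Zn²⁺]·P(H₂) / [H⁺]^2, solving for [H⁺] gives log[H⁺] = -4.278, so pH = 4.28.

pH = 4.28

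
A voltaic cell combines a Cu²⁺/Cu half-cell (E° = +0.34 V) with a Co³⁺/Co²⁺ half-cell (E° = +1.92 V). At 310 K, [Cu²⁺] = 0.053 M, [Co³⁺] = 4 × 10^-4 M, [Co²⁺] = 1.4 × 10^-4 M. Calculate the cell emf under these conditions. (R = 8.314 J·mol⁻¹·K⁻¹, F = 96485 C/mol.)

1.65 V

The Co³⁺/Co²⁺ couple has the higher reduction potential and acts as the cathode, so E°_cell = +1.92 − (+0.34) = 1.58 V.
Balancing electrons gives n = 2; the reaction quotient is Q = [Cu²⁺]·[Co²⁺]^2/[Co³⁺]^2 = 0.00649.
E = E° − (RT/nF) ln Q = 1.58 − (8.314×310)/(2×96485) × (-5.037) = 1.580 + 0.067 = 1.647 V.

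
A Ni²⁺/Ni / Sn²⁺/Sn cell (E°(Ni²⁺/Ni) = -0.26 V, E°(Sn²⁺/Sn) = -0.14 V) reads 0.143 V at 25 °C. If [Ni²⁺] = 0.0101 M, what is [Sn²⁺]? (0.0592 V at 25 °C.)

From the Nernst equation, log Q = n(E° − E)/0.0592 = 2(0.12 − 0.143)/0.0592 = -0.777, so Q = 0.167.
With Q = [Ni²⁺]/[Sn²⁺] and the known concentrations, [Sn²⁺] in the denominator gives [Sn²⁺] = 0.06 M.

0.06 M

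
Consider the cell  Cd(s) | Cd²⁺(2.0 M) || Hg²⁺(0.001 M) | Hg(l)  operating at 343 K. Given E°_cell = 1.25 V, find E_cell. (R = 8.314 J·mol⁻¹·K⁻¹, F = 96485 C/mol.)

1.14 V

Balancing electrons gives n = 2; the reaction quotient is Q = [Cd²⁺]/[Hg²⁺] = 2000.
E = E° − (RT/nF) ln Q = 1.25 − (8.314×343)/(2×96485) × (7.601) = 1.250 − 0.112 = 1.138 V.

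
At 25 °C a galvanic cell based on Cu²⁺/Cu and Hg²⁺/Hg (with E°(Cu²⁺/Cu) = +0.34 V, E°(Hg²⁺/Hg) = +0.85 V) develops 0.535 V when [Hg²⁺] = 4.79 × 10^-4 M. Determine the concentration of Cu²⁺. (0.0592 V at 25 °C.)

6.9 × 10^-5 M

From the Nernst equation, log Q = n(E° − E)/0.0592 = 2(0.51 − 0.535)/0.0592 = -0.845, so Q = 0.143.
With Q = [Cu²⁺]/[Hg²⁺] and the known concentrations, [Cu²⁺] in the numerator gives [Cu²⁺] = 6.9 × 10^-5 M.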